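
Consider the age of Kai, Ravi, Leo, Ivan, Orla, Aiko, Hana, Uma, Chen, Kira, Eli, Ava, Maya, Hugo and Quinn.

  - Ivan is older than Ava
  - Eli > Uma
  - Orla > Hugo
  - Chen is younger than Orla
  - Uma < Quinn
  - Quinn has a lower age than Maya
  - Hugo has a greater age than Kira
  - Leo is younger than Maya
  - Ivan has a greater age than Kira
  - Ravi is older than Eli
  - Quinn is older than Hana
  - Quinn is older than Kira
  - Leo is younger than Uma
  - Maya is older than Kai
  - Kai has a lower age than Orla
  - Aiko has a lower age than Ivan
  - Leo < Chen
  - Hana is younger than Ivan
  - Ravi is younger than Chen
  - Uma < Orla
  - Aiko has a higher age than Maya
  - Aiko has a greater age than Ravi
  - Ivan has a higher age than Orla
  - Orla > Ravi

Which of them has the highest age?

Ivan

Kira is not greatest since Kira < Ivan; Leo is not greatest since Leo < Chen; Uma is not greatest since Uma < Quinn; Eli is not greatest since Eli < Ravi; Hana is not greatest since Hana < Ivan; Ravi is not greatest since Ravi < Orla; Kai is not greatest since Kai < Maya; Quinn is not greatest since Quinn < Maya; Ava is not greatest since Ava < Ivan; Chen is not greatest since Chen < Orla; Hugo is not greatest since Hugo < Orla; Maya is not greatest since Maya < Aiko; Aiko is not greatest since Aiko < Ivan; Orla is not greatest since Orla < Ivan.
Only Ivan has nothing above it, so Ivan is the highest age.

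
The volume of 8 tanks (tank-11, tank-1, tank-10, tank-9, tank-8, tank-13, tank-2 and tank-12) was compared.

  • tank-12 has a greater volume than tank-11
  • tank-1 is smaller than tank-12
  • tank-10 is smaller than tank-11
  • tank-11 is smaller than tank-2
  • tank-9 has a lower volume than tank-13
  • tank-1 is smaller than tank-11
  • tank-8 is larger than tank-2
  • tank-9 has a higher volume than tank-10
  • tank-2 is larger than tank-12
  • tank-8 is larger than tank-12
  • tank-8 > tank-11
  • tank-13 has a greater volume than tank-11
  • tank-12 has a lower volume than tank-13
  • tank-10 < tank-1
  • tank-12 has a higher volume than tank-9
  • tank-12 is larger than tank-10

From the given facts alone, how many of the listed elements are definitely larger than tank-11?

4

Directly above tank-11: tank-12, tank-2, tank-13, tank-8.
Nothing else is reachable above tank-11; 4 in all.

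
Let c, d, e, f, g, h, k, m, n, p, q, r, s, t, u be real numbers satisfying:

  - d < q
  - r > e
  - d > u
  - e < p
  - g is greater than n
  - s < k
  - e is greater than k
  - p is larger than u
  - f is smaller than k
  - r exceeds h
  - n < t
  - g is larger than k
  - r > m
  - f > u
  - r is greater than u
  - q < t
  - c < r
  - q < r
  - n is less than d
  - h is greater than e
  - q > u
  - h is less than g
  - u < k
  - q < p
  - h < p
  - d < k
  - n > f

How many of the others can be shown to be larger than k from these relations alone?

5

Directly above k: e, g.
One step further: h, p, r (5 so far).
No other element is forced above k by the given relations, so the count is 5.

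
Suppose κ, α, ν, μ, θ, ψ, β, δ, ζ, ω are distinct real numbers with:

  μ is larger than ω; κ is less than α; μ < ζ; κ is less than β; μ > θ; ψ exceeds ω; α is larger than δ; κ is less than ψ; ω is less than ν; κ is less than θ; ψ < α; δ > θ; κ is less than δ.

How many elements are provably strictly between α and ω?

1

The relations place ω below α. An element lies strictly between them when it is forced above ω and also forced below α.
Above ω: {ψ, μ, ν, ζ}. Below α: {κ, ψ, θ, δ}.
Intersection: {ψ} — 1.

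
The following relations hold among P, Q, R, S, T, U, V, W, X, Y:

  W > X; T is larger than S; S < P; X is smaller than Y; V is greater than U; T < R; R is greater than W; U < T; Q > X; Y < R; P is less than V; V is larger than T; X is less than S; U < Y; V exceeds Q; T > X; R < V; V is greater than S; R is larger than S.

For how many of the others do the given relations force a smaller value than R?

The elements the relations force below R are X, U, W, S, T, Y — no chain reaches any other.
That is 6.

6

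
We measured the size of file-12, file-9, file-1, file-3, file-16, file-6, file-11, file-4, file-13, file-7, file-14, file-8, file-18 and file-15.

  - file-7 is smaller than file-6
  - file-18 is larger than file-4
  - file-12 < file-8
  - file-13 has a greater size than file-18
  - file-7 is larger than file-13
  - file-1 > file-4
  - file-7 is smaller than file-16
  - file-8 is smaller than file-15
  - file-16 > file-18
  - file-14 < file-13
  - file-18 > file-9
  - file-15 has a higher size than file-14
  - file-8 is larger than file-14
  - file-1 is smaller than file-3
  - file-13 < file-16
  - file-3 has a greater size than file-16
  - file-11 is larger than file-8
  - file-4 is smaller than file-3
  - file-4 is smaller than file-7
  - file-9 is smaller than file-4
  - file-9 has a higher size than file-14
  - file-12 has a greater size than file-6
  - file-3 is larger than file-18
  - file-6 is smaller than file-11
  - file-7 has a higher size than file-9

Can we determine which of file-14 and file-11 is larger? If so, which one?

file-11

file-14 < file-9 and file-9 < file-4 give file-14 < file-4.
With file-4 < file-18: file-14 < file-9 < file-4 < file-18.
With file-18 < file-13: file-14 < file-9 < file-4 < file-18 < file-13.
With file-13 < file-7: file-14 < file-9 < file-4 < file-18 < file-13 < file-7.
Then file-7 < file-6 extends the chain to file-6.
Then file-6 < file-12 extends the chain to file-12.
With file-12 < file-8: file-14 < file-9 < file-4 < file-18 < file-13 < file-7 < file-6 < file-12 < file-8.
With file-8 < file-11: file-14 < file-9 < file-4 < file-18 < file-13 < file-7 < file-6 < file-12 < file-8 < file-11.
So file-11 is larger.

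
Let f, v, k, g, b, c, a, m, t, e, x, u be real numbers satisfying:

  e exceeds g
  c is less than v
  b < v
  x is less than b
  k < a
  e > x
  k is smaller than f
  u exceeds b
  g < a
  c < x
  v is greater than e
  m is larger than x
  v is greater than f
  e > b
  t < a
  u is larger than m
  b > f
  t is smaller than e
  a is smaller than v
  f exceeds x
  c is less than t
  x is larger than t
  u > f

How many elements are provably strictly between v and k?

4

Chaining upward from k reaches: a, f, b, e, u.
Chaining downward from v reaches: g, c, t, x, a, f, b, e.
Strictly between k and v are those in both lists: a, f, b, e — 4 elements.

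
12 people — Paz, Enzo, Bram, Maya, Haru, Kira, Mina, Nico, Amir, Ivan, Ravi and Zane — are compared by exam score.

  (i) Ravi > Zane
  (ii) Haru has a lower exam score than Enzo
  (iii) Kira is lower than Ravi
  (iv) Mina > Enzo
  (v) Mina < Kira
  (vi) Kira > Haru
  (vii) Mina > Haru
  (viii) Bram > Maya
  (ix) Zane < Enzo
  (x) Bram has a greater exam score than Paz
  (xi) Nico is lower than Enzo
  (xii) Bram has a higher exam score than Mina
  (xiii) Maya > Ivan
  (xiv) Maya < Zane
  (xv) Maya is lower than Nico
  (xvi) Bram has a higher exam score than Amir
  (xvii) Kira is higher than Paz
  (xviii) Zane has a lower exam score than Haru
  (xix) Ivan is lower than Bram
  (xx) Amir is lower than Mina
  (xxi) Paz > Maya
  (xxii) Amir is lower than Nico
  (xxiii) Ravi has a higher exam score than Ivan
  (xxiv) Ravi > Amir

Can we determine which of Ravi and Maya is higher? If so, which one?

Ravi

Following the relations from Maya: Maya < Zane < Haru < Enzo < Mina < Kira < Ravi.
So Ravi is higher.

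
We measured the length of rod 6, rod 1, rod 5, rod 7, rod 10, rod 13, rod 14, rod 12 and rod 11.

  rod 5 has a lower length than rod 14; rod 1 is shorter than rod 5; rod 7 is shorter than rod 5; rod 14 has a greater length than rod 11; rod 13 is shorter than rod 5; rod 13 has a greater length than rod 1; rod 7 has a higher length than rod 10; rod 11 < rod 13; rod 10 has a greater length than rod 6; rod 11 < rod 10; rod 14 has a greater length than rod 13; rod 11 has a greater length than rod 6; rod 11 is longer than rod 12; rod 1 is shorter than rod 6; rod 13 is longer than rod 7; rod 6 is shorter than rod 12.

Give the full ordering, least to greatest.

The consecutive links are each given: rod 1 < rod 6; rod 6 < rod 12; rod 12 < rod 11; rod 11 < rod 10; rod 10 < rod 7; rod 7 < rod 13; rod 13 < rod 5; rod 5 < rod 14.

rod 1 < rod 6 < rod 12 < rod 11 < rod 10 < rod 7 < rod 13 < rod 5 < rod 14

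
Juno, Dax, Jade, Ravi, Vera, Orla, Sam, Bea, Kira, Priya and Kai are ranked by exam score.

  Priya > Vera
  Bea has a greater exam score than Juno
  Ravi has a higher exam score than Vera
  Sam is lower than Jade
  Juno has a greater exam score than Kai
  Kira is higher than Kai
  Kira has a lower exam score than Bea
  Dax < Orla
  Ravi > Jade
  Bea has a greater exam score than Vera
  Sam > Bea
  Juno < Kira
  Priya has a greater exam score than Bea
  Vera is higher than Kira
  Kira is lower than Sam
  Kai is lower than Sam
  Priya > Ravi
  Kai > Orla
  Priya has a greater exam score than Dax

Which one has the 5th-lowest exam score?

Kira

The consecutive relations fix a unique order: Dax < Orla < Kai < Juno < Kira < Vera < Bea < Sam < Jade < Ravi < Priya.
Counting 5 from the smallest end gives Kira.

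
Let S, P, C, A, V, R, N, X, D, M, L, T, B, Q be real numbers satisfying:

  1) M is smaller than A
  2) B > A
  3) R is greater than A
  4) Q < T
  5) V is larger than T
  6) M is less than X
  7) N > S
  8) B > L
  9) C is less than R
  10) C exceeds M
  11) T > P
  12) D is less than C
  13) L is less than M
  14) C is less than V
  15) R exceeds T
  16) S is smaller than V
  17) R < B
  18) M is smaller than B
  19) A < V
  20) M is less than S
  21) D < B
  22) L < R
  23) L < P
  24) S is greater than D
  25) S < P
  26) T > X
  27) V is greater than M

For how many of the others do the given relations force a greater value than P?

4

Directly above P: T.
One step further: R, V (3 so far).
One step further: B (4 so far).
No other element is forced above P by the given relations, so the count is 4.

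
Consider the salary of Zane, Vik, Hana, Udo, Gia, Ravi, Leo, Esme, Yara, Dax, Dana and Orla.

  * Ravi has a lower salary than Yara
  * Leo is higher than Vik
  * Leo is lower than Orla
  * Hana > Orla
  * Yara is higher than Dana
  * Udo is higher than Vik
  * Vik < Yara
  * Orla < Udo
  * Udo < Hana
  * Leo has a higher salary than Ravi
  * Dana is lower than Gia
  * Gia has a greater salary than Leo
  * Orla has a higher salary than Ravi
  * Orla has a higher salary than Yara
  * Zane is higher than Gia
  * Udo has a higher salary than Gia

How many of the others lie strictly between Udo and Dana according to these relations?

3

Chaining upward from Dana reaches: Gia, Yara, Orla, Zane, Hana.
Chaining downward from Udo reaches: Ravi, Vik, Leo, Gia, Yara, Orla.
Strictly between Dana and Udo are those in both lists: Gia, Yara, Orla — 3 elements.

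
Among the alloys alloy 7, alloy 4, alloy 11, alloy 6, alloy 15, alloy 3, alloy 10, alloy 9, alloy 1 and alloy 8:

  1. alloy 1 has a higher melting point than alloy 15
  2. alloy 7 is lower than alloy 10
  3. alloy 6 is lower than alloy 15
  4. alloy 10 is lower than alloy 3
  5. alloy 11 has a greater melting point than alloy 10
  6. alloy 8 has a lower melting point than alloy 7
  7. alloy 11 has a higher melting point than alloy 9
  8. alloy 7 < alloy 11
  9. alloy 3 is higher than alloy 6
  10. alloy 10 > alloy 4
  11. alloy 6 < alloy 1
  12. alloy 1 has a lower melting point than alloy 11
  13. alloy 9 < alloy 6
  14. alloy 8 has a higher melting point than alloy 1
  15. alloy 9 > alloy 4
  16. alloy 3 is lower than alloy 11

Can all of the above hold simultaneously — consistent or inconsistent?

consistent

The single ordering alloy 4 < alloy 9 < alloy 6 < alloy 15 < alloy 1 < alloy 8 < alloy 7 < alloy 10 < alloy 3 < alloy 11 satisfies every listed relation, so no contradiction arises.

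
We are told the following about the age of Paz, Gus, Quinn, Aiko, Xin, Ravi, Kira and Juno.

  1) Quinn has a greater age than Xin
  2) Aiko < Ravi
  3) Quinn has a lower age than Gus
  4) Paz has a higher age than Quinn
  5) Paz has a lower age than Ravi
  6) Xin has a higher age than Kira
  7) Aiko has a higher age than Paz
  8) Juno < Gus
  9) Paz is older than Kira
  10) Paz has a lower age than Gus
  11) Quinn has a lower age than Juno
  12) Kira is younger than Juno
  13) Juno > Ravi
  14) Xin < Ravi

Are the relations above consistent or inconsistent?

The single ordering Kira < Xin < Quinn < Paz < Aiko < Ravi < Juno < Gus satisfies every listed relation, so no contradiction arises.

consistent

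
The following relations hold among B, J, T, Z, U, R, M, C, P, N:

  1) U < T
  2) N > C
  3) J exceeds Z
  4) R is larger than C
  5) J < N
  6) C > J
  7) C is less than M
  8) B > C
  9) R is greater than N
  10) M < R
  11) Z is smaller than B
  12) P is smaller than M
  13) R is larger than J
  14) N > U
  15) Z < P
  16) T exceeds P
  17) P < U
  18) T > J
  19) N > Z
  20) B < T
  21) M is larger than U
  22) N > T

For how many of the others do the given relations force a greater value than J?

The elements the relations force above J are C, B, M, T, N, R — no chain reaches any other.
That is 6.

6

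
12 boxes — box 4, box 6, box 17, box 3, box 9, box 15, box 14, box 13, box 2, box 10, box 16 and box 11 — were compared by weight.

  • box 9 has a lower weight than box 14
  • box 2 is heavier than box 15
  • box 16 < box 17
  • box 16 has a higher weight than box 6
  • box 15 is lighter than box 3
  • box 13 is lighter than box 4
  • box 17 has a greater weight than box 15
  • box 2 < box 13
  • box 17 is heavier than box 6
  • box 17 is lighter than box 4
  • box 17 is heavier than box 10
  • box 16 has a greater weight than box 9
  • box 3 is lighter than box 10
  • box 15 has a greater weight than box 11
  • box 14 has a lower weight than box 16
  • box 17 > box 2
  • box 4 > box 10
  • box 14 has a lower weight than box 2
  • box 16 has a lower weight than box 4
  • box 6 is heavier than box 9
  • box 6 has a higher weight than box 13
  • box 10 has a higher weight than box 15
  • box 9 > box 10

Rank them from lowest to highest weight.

The consecutive links are each given: box 11 < box 15; box 15 < box 3; box 3 < box 10; box 10 < box 9; box 9 < box 14; box 14 < box 2; box 2 < box 13; box 13 < box 6; box 6 < box 16; box 16 < box 17; box 17 < box 4.

box 11 < box 15 < box 3 < box 10 < box 9 < box 14 < box 2 < box 13 < box 6 < box 16 < box 17 < box 4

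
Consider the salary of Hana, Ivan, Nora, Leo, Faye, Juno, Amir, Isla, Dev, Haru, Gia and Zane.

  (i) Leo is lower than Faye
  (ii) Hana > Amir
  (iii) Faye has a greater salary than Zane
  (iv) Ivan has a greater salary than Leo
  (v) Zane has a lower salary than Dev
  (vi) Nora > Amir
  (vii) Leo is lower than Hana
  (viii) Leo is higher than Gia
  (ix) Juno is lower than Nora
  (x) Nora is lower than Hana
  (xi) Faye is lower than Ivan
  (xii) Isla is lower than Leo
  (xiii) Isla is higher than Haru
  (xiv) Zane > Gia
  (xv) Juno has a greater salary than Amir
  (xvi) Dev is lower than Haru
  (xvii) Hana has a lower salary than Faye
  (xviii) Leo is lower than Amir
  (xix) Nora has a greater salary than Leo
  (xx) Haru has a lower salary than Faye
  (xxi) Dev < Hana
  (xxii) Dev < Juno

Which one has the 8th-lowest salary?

Chaining the given pairs: Gia < Zane < Dev < Haru < Isla < Leo < Amir < Juno < Nora < Hana < Faye < Ivan.
Counting 8 from the smallest end gives Juno.

Juno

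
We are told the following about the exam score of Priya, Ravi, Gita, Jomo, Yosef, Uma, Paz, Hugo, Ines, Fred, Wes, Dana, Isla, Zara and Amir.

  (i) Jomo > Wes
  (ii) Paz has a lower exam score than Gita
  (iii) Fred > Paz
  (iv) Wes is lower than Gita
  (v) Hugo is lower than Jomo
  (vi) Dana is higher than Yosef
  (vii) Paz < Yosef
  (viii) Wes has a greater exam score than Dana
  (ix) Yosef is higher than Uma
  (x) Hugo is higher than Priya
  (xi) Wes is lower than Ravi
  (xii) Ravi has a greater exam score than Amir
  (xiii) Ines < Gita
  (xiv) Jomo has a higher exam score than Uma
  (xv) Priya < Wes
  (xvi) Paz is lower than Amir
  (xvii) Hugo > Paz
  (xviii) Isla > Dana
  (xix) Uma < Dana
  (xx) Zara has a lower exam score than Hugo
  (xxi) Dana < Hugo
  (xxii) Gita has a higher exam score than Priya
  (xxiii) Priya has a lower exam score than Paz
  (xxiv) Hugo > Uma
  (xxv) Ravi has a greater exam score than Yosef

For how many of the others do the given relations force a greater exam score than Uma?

From Uma the given relations immediately reach Yosef, Dana, Hugo, Jomo.
From those, Wes, Ravi, Isla — 7 in total.
From those, Gita — 8 in total.
No other element is forced above Uma by the given relations, so the count is 8.

8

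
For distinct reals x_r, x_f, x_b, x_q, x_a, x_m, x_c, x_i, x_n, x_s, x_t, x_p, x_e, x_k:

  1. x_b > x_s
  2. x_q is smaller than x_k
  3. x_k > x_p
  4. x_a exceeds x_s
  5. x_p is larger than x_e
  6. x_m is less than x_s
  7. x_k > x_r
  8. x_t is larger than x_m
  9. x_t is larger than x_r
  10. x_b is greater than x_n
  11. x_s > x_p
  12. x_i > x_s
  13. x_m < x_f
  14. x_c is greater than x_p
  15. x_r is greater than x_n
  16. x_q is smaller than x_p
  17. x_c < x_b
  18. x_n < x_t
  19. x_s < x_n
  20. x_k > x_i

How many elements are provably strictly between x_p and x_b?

3

The relations place x_p below x_b. An element lies strictly between them when it is forced above x_p and also forced below x_b.
Above x_p: {x_s, x_a, x_n, x_i, x_r, x_t, x_c, x_k}. Below x_b: {x_m, x_e, x_q, x_s, x_n, x_c}.
Intersection: {x_s, x_n, x_c} — 3.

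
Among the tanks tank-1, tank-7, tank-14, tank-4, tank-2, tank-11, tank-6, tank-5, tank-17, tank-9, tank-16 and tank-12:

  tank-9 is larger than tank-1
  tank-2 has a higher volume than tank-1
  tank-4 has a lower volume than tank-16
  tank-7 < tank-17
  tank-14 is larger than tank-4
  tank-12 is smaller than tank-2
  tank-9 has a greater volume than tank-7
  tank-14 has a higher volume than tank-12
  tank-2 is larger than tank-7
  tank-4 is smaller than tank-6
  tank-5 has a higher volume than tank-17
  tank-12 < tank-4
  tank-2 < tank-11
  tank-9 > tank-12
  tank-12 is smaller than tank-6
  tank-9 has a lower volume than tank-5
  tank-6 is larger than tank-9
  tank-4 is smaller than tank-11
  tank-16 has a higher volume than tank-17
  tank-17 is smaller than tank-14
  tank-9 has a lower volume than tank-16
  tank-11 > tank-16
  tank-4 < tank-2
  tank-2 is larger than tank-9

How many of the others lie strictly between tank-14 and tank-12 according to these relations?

1

Chaining upward from tank-12 reaches: tank-9, tank-5, tank-4, tank-16, tank-6, tank-2, tank-11.
Chaining downward from tank-14 reaches: tank-7, tank-17, tank-4.
Strictly between tank-12 and tank-14 are those in both lists: tank-4 — 1 element.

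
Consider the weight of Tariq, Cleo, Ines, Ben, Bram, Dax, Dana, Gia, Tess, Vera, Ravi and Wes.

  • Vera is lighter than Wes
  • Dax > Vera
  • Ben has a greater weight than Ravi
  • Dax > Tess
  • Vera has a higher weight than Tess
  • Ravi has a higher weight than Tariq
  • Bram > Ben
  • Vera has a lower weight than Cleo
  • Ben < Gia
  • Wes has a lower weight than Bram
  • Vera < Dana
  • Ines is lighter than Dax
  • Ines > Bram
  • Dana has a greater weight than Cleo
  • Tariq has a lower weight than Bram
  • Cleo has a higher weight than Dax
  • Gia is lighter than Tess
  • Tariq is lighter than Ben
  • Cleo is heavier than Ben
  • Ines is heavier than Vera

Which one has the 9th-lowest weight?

Chaining the given pairs: Tariq < Ravi < Ben < Gia < Tess < Vera < Wes < Bram < Ines < Dax < Cleo < Dana.
The 9th smallest is Ines.

Ines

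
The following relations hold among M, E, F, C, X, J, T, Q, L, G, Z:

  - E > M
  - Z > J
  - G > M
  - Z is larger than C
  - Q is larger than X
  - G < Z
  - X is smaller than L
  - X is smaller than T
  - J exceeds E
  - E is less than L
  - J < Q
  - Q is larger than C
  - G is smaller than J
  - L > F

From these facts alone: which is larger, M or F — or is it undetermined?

Following every chain through M: above M we get E, G, J, L, Z, Q.
F is not reached, and no chain runs the other way from F to M.
So the given relations leave the order of M and F undetermined.

undetermined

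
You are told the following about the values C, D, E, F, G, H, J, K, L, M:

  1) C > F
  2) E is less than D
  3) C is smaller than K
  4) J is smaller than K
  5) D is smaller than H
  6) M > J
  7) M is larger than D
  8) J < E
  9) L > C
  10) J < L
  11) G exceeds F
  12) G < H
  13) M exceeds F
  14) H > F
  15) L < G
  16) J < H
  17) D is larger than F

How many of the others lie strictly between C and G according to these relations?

The relations place C below G. An element lies strictly between them when it is forced above C and also forced below G.
Above C: {K, L, H}. Below G: {F, J, L}.
Intersection: {L} — 1.

1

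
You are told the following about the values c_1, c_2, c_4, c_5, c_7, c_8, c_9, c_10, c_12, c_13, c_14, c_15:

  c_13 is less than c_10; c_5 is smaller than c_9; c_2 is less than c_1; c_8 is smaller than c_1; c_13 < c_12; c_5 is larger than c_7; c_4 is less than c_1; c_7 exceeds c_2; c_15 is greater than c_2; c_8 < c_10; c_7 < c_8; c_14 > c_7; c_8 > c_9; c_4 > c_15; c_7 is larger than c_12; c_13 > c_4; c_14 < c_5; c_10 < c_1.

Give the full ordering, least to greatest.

Nothing is placed below c_2, so it is least; from there c_2 < c_15; c_15 < c_4; c_4 < c_13; c_13 < c_12; c_12 < c_7; c_7 < c_14; c_14 < c_5; c_5 < c_9; c_9 < c_8; c_8 < c_10; c_10 < c_1, each given directly.

c_2 < c_15 < c_4 < c_13 < c_12 < c_7 < c_14 < c_5 < c_9 < c_8 < c_10 < c_1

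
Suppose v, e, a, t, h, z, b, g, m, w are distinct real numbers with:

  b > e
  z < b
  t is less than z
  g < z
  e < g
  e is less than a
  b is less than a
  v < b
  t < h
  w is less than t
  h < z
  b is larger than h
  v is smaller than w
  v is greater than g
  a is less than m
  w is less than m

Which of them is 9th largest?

Chaining the given pairs: e < g < v < w < t < h < z < b < a < m.
Counting 9 from the largest end gives g.

g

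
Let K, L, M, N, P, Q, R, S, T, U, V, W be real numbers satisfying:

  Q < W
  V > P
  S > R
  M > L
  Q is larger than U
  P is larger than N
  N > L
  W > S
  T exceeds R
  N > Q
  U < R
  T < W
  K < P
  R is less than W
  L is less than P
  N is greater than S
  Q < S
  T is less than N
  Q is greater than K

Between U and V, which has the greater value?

V

U < R < S < N < P < V, by transitivity through R, S, N, P.
So U < V; V is the larger of the two.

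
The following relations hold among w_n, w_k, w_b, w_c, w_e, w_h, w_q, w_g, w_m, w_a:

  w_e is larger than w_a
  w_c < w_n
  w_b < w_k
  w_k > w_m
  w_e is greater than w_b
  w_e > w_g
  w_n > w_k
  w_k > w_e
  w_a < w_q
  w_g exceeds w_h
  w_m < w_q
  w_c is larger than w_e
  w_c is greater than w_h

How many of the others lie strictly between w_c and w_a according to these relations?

The relations place w_a below w_c. An element lies strictly between them when it is forced above w_a and also forced below w_c.
Above w_a: {w_q, w_e, w_k, w_n}. Below w_c: {w_b, w_h, w_g, w_e}.
Intersection: {w_e} — 1.

1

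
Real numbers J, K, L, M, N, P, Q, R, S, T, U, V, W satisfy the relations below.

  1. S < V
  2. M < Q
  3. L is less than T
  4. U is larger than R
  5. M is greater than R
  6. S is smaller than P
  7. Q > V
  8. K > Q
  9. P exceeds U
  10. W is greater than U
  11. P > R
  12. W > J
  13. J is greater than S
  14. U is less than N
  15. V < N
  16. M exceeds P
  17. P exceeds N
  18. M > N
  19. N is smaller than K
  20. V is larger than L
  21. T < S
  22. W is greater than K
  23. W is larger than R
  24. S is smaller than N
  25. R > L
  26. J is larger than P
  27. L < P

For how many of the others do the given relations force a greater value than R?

From R the given relations immediately reach U, P, M, W.
From those, N, J, Q — 7 in total.
From those, K — 8 in total.
Nothing else is reachable above R; 8 in all.

8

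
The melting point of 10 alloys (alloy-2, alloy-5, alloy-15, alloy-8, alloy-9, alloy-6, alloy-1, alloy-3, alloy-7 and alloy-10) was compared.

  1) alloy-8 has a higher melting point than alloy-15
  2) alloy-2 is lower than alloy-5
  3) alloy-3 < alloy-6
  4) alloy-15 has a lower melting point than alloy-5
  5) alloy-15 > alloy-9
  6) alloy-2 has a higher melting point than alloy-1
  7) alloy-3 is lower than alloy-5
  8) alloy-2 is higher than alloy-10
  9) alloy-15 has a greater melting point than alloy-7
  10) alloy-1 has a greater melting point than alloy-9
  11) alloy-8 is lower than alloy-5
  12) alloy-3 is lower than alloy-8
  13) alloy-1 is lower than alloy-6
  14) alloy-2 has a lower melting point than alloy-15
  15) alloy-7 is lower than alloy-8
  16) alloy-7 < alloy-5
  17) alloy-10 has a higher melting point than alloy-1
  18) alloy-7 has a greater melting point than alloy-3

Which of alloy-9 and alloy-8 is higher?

alloy-8

Link the given pairs in sequence: alloy-9 < alloy-1; alloy-1 < alloy-10; alloy-10 < alloy-2; alloy-2 < alloy-15; alloy-15 < alloy-8.
Together: alloy-9 < alloy-1 < alloy-10 < alloy-2 < alloy-15 < alloy-8.
So alloy-9 < alloy-8; alloy-8 is the higher of the two.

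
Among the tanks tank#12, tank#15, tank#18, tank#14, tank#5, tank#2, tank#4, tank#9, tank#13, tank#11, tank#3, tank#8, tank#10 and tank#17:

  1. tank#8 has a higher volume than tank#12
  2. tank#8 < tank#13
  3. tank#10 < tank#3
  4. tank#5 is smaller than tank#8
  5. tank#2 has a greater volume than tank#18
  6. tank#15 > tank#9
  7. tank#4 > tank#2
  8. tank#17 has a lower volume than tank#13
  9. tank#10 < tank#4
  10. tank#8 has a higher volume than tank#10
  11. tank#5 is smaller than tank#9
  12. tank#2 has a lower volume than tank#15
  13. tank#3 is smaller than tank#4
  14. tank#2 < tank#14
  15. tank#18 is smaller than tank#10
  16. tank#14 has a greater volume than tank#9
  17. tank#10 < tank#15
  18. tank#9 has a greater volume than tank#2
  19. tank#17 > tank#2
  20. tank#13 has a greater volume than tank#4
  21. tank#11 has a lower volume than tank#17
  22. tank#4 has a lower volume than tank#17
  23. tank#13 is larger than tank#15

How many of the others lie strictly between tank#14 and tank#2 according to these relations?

The relations place tank#2 below tank#14. An element lies strictly between them when it is forced above tank#2 and also forced below tank#14.
Above tank#2: {tank#9, tank#15, tank#4, tank#17, tank#13}. Below tank#14: {tank#18, tank#5, tank#9}.
Intersection: {tank#9} — 1.

1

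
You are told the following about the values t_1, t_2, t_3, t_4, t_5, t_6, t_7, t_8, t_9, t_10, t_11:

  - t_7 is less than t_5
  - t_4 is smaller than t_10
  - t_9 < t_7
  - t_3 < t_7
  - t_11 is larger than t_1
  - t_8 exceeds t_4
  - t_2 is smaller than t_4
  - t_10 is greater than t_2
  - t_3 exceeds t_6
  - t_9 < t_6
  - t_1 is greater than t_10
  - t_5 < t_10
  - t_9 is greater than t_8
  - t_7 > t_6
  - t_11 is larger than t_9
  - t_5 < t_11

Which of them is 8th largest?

t_9

The consecutive relations fix a unique order: t_2 < t_4 < t_8 < t_9 < t_6 < t_3 < t_7 < t_5 < t_10 < t_1 < t_11.
Counting 8 from the largest end gives t_9.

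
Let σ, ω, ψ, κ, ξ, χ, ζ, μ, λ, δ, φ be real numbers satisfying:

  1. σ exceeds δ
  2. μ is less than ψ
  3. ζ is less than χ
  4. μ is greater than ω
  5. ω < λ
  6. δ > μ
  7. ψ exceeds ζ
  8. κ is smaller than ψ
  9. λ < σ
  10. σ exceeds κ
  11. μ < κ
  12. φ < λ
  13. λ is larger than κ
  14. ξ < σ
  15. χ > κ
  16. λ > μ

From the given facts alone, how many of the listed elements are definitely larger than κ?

From κ the given relations immediately reach χ, λ, ψ, σ.
No other element is forced above κ by the given relations, so the count is 4.

4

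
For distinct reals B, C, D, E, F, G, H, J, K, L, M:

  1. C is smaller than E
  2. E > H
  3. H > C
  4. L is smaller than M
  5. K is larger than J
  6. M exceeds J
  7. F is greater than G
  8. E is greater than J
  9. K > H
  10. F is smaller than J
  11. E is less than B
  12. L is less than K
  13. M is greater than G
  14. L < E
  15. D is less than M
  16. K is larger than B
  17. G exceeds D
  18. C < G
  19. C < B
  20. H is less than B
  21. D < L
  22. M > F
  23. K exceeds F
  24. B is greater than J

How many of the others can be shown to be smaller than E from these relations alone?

7

From E the given relations immediately reach C, L, J, H.
From those, D, F — 6 in total.
From those, G — 7 in total.
No other element is forced below E by the given relations, so the count is 7.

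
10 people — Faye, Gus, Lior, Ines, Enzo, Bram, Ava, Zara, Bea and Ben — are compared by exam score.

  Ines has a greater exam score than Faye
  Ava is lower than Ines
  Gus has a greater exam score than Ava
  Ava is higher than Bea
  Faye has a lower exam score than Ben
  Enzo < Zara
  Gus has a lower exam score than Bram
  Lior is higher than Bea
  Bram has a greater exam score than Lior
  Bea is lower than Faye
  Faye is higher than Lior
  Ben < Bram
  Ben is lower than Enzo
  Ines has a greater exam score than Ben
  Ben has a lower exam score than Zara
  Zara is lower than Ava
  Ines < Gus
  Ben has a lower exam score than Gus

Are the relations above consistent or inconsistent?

consistent

The single ordering Bea < Lior < Faye < Ben < Enzo < Zara < Ava < Ines < Gus < Bram satisfies every listed relation, so no contradiction arises.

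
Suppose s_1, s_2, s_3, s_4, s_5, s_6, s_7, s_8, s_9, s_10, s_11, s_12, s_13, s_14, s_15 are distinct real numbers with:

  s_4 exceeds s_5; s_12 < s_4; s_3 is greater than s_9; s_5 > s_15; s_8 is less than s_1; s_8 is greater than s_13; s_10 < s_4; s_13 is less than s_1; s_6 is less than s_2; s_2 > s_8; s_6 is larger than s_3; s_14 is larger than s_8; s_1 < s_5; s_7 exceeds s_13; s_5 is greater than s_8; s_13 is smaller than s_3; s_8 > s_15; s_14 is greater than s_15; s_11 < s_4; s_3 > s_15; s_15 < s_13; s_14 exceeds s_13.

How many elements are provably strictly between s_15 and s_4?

4

The relations place s_15 below s_4. An element lies strictly between them when it is forced above s_15 and also forced below s_4.
Above s_15: {s_13, s_8, s_7, s_1, s_5, s_14, s_3, s_6, s_2}. Below s_4: {s_13, s_8, s_1, s_12, s_11, s_5, s_10}.
Intersection: {s_13, s_8, s_1, s_5} — 4.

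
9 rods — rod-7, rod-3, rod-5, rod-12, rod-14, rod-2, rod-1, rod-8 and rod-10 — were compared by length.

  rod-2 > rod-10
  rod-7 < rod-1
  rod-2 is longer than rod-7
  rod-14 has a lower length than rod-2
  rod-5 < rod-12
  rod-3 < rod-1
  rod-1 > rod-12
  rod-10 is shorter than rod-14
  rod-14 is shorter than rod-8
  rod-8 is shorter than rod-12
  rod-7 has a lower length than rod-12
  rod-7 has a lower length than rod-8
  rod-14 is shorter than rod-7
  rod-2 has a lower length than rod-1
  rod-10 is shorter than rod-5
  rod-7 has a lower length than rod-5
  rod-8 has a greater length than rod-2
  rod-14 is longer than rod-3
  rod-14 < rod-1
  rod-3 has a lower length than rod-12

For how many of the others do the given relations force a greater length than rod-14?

6

From rod-14 the given relations immediately reach rod-7, rod-2, rod-8, rod-1.
From those, rod-5, rod-12 — 6 in total.
No other element is forced above rod-14 by the given relations, so the count is 6.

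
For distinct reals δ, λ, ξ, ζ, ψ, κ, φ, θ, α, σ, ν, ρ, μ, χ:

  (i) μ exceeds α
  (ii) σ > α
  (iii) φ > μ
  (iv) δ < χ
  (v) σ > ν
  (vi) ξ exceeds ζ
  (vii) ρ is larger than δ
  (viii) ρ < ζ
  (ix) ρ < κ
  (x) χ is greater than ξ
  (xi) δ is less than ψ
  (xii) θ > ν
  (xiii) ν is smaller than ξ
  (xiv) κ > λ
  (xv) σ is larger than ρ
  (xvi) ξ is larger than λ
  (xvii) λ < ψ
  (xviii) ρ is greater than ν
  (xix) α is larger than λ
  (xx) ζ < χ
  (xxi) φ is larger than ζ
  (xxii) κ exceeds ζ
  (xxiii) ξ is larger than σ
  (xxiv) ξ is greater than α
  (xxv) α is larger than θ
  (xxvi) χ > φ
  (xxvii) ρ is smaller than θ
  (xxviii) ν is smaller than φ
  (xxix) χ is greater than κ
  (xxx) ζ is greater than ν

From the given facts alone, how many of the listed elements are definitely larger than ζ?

Directly above ζ: φ, ξ, κ, χ.
Nothing else is reachable above ζ; 4 in all.

4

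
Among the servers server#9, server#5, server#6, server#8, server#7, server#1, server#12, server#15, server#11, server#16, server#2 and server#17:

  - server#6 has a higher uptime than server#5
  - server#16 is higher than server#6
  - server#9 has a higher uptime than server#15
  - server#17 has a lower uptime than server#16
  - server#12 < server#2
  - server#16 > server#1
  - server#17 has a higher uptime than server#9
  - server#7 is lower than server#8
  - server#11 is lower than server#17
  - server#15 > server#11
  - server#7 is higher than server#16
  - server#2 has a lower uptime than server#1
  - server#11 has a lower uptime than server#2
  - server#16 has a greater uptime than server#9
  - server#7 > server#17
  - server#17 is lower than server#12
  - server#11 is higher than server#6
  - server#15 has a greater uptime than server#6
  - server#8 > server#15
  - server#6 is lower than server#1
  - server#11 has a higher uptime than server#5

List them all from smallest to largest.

Each adjacent pair is fixed by a given relation: server#5 < server#6; server#6 < server#11; server#11 < server#15; server#15 < server#9; server#9 < server#17; server#17 < server#12; server#12 < server#2; server#2 < server#1; server#1 < server#16; server#16 < server#7; server#7 < server#8. Chaining them end to end gives the full order.

server#5 < server#6 < server#11 < server#15 < server#9 < server#17 < server#12 < server#2 < server#1 < server#16 < server#7 < server#8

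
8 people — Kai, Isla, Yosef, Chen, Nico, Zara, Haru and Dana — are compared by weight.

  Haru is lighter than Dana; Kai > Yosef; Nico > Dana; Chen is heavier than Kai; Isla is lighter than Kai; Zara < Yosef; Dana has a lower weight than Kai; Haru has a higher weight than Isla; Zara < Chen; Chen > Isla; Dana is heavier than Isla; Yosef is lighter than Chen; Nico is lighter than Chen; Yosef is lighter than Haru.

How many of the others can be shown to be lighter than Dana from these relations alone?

From Dana the given relations immediately reach Isla, Haru.
From those, Yosef — 3 in total.
From those, Zara — 4 in total.
Nothing else is reachable below Dana; 4 in all.

4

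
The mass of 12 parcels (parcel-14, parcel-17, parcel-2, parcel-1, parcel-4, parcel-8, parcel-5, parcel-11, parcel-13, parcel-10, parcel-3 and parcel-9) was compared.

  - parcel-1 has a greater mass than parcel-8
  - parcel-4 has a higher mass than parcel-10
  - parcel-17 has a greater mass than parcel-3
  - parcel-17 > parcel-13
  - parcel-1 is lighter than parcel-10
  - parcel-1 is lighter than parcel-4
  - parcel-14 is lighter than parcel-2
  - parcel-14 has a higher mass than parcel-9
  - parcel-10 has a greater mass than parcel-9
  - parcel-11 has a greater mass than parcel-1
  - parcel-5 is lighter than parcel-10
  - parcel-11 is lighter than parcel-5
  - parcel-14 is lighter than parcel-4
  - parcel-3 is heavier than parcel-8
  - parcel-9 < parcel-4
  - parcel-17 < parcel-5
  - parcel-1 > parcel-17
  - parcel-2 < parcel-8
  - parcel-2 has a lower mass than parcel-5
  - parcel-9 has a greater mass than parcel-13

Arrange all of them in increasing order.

The consecutive links are each given: parcel-13 < parcel-9; parcel-9 < parcel-14; parcel-14 < parcel-2; parcel-2 < parcel-8; parcel-8 < parcel-3; parcel-3 < parcel-17; parcel-17 < parcel-1; parcel-1 < parcel-11; parcel-11 < parcel-5; parcel-5 < parcel-10; parcel-10 < parcel-4.

parcel-13 < parcel-9 < parcel-14 < parcel-2 < parcel-8 < parcel-3 < parcel-17 < parcel-1 < parcel-11 < parcel-5 < parcel-10 < parcel-4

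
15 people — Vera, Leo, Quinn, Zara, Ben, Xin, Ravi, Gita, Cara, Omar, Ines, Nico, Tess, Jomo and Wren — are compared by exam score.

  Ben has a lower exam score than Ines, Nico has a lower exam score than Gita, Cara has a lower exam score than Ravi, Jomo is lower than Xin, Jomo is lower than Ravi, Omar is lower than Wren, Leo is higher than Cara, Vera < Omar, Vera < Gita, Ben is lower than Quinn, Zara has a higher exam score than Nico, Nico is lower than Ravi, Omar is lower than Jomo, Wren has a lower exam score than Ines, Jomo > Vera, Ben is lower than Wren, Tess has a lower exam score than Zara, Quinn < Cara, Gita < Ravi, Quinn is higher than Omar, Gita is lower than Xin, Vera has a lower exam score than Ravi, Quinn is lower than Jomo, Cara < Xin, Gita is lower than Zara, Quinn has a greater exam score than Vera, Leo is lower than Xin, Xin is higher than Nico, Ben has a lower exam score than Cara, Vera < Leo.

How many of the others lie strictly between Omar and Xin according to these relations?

4

Chaining upward from Omar reaches: Quinn, Wren, Cara, Jomo, Ines, Leo, Ravi.
Chaining downward from Xin reaches: Vera, Nico, Ben, Gita, Quinn, Cara, Jomo, Leo.
Strictly between Omar and Xin are those in both lists: Quinn, Cara, Jomo, Leo — 4 elements.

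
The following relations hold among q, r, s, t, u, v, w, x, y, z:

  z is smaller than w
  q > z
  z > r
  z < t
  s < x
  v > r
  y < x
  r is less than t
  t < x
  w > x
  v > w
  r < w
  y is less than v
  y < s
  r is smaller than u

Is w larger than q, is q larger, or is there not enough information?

undetermined

Following every chain through w: above w we get v; below w we get y, r, z, s, t, x.
q is not reached, and no chain runs the other way from q to w.
So the given relations leave the order of w and q undetermined.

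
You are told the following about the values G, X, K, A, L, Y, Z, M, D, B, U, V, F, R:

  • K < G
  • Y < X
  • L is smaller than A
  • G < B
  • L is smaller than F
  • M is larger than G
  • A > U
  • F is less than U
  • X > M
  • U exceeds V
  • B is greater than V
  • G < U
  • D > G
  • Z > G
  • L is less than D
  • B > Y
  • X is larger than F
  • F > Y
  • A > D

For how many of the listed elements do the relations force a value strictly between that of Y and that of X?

Chaining upward from Y reaches: F, U, B, A.
Chaining downward from X reaches: K, G, L, F, M.
Strictly between Y and X are those in both lists: F — 1 element.

1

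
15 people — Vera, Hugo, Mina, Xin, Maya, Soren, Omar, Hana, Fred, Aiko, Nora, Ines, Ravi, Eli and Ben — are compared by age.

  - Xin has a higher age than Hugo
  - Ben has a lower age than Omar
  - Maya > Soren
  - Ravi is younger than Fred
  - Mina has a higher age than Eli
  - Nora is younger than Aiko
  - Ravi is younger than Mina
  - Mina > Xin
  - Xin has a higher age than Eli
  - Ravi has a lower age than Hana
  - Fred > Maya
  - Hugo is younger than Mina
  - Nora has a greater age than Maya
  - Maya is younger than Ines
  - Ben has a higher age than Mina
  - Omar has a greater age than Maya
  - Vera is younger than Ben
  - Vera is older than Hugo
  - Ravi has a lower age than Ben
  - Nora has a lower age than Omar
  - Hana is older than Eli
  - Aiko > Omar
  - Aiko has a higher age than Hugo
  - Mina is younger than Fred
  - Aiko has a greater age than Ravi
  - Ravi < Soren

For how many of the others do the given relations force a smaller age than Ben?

6

Directly below Ben: Ravi, Vera, Mina.
One step further: Eli, Hugo, Xin (6 so far).
Nothing else is reachable below Ben; 6 in all.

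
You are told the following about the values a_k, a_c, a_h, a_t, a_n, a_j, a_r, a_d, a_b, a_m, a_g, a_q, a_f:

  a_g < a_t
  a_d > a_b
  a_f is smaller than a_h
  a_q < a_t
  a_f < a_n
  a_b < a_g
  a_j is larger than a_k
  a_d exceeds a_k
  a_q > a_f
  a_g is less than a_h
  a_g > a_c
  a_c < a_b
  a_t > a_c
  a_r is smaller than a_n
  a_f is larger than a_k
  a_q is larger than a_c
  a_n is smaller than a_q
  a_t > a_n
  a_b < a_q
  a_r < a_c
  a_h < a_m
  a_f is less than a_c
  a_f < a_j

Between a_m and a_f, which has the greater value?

Following the relations from a_f: a_f < a_c < a_b < a_g < a_h < a_m.
So a_f < a_m; a_m is the larger of the two.

a_m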